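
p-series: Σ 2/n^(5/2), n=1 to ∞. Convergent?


p-series test: Σ c/n^p converges if p > 1, diverges if p ≤ 1 (constant c > 0 doesn't affect convergence).
p = 5/2
5/2 > 1 → CONVERGES

Converges (p = 5/2 > 1)


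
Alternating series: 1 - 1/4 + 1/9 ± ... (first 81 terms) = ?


S = 1 - 1/4 + 1/9 - 1/16 + 1/25 - 1/36 + 1/49 - 1/64 ± ...
= 0.8225
(Full series converges to +π²/12 ≈ +0.8225)

S_81 = 0.8225


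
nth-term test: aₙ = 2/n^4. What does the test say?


lim(n→∞) 2/n^4 = 0
lim aₙ = 0 → nth-term test is INCONCLUSIVE
(Need other tests; this is actually a convergent p-series with p=4 > 1)

Inconclusive (lim aₙ = 0; need another test)


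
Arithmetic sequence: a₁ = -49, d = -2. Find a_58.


aₙ = a₁ + (n-1)d
= -49 + (58-1)×-2
= -49 - 114
= -163

a_58 = -163


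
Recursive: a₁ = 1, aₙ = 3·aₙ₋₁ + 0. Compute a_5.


Computing step by step:
a_1 = 1
a_2 = 3
a_3 = 9
a_4 = 27
a_5 = 81


a_5 = 81


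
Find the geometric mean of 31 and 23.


GM = √(31×23) = √713 = 26.7021

GM = 26.7021


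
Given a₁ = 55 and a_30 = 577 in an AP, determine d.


d = (aₙ - a₁)/(n-1)
= (577 - 55)/(30-1)
= 522/29 = 18

d = 18


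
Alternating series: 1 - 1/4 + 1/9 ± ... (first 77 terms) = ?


S = 1 - 1/4 + 1/9 - 1/16 + 1/25 - 1/36 + 1/49 - 1/64 ± ...
= 0.8226
(Full series converges to +π²/12 ≈ +0.8225)

S_77 = 0.8226


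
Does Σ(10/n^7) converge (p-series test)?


p-series test: Σ c/n^p converges if p > 1, diverges if p ≤ 1 (constant c > 0 doesn't affect convergence).
p = 7
7 > 1 → CONVERGES

Converges (p = 7 > 1)


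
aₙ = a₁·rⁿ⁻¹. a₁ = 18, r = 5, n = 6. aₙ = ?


aₙ = a₁·r^(n-1)
= 18×5^5
= 18×3125
= 56250

a_6 = 56250


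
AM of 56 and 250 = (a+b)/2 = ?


AM = (56 + 250)/2 = 306/2 = 153

AM = 153


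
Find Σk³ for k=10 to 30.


Σₖ₌10^30 k³ = [30·31/2]² − [9·10/2]²
= 216225 − 2025 = 214200

Σk³ = 214200


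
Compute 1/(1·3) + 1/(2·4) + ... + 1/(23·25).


1/(k(k+2)) = (1/2)·(1/k - 1/(k+2)) (partial fractions)
Telescoping: Σ = (1/2)·(1 + 1/2 - 1/24 - 1/25) = 851/1200

Sum = 851/1200


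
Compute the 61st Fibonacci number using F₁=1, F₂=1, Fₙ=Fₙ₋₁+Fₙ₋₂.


Fibonacci sequence: 1, 1, 2, 3, 5, 8, 13, 21, 34, 55, 89, ...
F(61) = 2504730781961

F(61) = 2504730781961


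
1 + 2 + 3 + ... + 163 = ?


n(n+1)/2 = 163×164/2 = 26732/2 = 13366

Σk = 13366


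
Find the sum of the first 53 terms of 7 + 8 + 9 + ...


aₙ = 7 + (53-1)×1 = 59
Sₙ = n(a₁+aₙ)/2 = 53×(7+59)/2
= 53×66/2 = 1749

S_53 = 1749


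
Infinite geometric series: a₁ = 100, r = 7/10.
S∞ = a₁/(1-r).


S∞ = a₁/(1-r) = 100/(1 - 7/10)
= 100/(3/10)
= 1000/3

S∞ = 1000/3


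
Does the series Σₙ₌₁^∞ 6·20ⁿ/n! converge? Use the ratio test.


aₙ = 6·20^n/n!
a_{n+1}/aₙ = 20^(n+1)/(n+1)! × n!/20^n  (constant 6 cancels)
= 20/(n+1)
L = lim(n→∞) 20/(n+1) = 0
L < 1 → series CONVERGES

Converges (ratio test: L = 0 < 1)


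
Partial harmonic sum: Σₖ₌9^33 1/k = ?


Σₖ₌9^33 1/k = 1/9 + 1/10 + 1/11 + ... + 1/33
= 17997160288729/13127595717600
≈ 1.3709

Sum = 17997160288729/13127595717600 ≈ 1.3709


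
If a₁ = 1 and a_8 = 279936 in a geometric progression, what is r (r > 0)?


r^(n-1) = aₙ/a₁
r^7 = 279936/1 = 279936
r = 279936^(1/7)
= 6

r = 6


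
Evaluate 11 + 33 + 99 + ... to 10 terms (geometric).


Sₙ = 11×(3^10 - 1)/(3 - 1)
= 11×(59049 - 1)/2
= 11×59048/2
= 324764

S_10 = 324764


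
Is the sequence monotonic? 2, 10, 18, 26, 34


Differences: 8, 8, 8, 8
All differences > 0 → strictly INCREASING

Monotonically increasing


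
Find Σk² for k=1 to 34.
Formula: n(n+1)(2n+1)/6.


n = 34
n(n+1)(2n+1)/6 = 34×35×69/6
= 82110/6 = 13685

Σk² = 13685


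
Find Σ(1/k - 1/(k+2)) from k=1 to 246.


Telescoping with gap 2: two head and two tail terms survive.
= (1 + 1/2) - (1/247 + 1/248)
= 3/2 - 1/247 - 1/248 = 91389/61256

Sum = 91389/61256


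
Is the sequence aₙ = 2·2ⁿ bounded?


aₙ = 2·2ⁿ → as n→∞, aₙ→∞ (since base 2 > 1)
No finite upper bound exists
The sequence is UNBOUNDED

Unbounded (aₙ → ∞ as n → ∞)


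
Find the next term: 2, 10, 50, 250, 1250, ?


Pattern: geometric (r=5)
Terms: 2, 10, 50, 250, 1250
Next term = 6250

Next term = 6250


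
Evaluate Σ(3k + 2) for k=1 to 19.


Σ(3k+2) = 3·Σk + 2·n
= 3·190 + 2·19
= 570 + 38 = 608

Σ = 608


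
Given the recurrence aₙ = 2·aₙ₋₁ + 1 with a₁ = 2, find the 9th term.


Computing step by step:
a_1 = 2
a_2 = 5
a_3 = 11
a_4 = 23
a_5 = 47
a_6 = 95
a_7 = 191
a_8 = 383
a_9 = 767


a_9 = 767


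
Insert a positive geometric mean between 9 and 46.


GM = √(9×46) = √414 = 20.347

GM = 20.347


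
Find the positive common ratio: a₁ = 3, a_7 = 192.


r^(n-1) = aₙ/a₁
r^6 = 192/3 = 64
r = 64^(1/6)
= ±2; taking r > 0 gives r = 2

r = 2


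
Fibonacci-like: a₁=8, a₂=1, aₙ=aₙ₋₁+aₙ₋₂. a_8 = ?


Computing iteratively: 8, 1, 9, 10, 19, 29, 48, 77
a_8 = 77

a_8 = 77


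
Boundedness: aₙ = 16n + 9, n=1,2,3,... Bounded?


aₙ = 16n + 9 → as n→∞, aₙ→∞
No finite upper bound exists
The sequence is UNBOUNDED

Unbounded (aₙ → ∞ as n → ∞)


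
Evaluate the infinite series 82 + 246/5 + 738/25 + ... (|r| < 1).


S∞ = a₁/(1-r) = 82/(1 - 3/5)
= 82/(2/5)
= 205

S∞ = 205


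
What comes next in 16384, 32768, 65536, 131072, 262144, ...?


Pattern: powers of 2: 2ⁿ
Terms: 16384, 32768, 65536, 131072, 262144
Next term = 524288

Next term = 524288


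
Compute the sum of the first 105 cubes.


n(n+1)/2 = 105×106/2 = 5565
Σk³ = 5565² = 30969225

Σk³ = 30969225


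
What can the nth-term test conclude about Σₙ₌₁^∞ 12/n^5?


lim(n→∞) 12/n^5 = 0
lim aₙ = 0 → nth-term test is INCONCLUSIVE
(Need other tests; this is actually a convergent p-series with p=5 > 1)

Inconclusive (lim aₙ = 0; need another test)


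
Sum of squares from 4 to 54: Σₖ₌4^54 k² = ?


Σₖ₌4^54 k² = Σₖ₌₁^54 k² − Σₖ₌₁^3 k²
= 54·55·109/6 − 3·4·7/6
= 53955 − 14 = 53941

Σk² = 53941


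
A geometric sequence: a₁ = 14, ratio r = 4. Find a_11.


aₙ = a₁·r^(n-1)
= 14×4^10
= 14×1048576
= 14680064

a_11 = 14680064


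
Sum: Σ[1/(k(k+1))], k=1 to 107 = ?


1/(k(k+1)) = 1/k - 1/(k+1) (partial fractions)
Telescoping: Σ = 1 - 1/108 = 107/108

Sum = 107/108


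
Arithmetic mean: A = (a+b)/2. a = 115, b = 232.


AM = (115 + 232)/2 = 347/2 = 173.5

AM = 173.5


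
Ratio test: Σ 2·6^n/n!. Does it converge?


aₙ = 2·6^n/n!
a_{n+1}/aₙ = 6^(n+1)/(n+1)! × n!/6^n  (constant 2 cancels)
= 6/(n+1)
L = lim(n→∞) 6/(n+1) = 0
L < 1 → series CONVERGES

Converges (ratio test: L = 0 < 1)


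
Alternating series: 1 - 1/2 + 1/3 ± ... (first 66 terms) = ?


S = 1 - 1/2 + 1/3 - 1/4 + 1/5 - 1/6 + 1/7 - 1/8 ± ...
= 0.6856
(Full series converges to +ln(2) ≈ +0.6931)

S_66 = 0.6856


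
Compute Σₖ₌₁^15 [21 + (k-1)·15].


aₙ = 21 + (15-1)×15 = 231
Sₙ = n(a₁+aₙ)/2 = 15×(21+231)/2
= 15×252/2 = 1890

S_15 = 1890


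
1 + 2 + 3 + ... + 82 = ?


n(n+1)/2 = 82×83/2 = 6806/2 = 3403

Σk = 3403


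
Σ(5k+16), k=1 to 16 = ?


Σ(5k+16) = 5·Σk + 16·n
= 5·136 + 16·16
= 680 + 256 = 936

Σ = 936


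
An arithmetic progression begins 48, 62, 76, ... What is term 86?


aₙ = a₁ + (n-1)d
= 48 + (86-1)×14
= 48 + 1190
= 1238

a_86 = 1238


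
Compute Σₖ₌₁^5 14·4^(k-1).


Sₙ = 14×(4^5 - 1)/(4 - 1)
= 14×(1024 - 1)/3
= 14×1023/3
= 4774

S_5 = 4774


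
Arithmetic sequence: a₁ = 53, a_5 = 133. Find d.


d = (aₙ - a₁)/(n-1)
= (133 - 53)/(5-1)
= 80/4 = 20

d = 20


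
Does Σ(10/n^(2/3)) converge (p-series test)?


p-series test: Σ c/n^p converges if p > 1, diverges if p ≤ 1 (constant c > 0 doesn't affect convergence).
p = 2/3
2/3 ≤ 1 → DIVERGES

Diverges (p = 2/3 ≤ 1)


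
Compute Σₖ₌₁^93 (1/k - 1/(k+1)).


Telescoping: adjacent terms cancel.
= 1/1 - 1/94
= 1 - 1/94 = 93/94

Sum = 93/94


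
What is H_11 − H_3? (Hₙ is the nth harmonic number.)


Σₖ₌4^11 1/k = 1/4 + 1/5 + 1/6 + 1/7 + 1/8 + 1/9 + 1/10 + 1/11
= 32891/27720
≈ 1.1865

Sum = 32891/27720 ≈ 1.1865


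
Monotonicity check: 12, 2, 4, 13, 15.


Differences: -10, 2, 9, 2
Difference at position 2 is +2 (> 0) but position 1 is -10 (< 0) — sequence both rises and falls
→ NOT monotonic

Not monotonic


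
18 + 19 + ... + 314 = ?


Σₖ₌18^314 k = Σₖ₌₁^314 k − Σₖ₌₁^17 k
= 314·315/2 − 17·18/2
= 49455 − 153 = 49302

Σk = 49302


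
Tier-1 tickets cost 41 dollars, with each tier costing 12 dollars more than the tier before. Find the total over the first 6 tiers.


aₙ = 41 + (6-1)×12 = 101
Sₙ = n(a₁+aₙ)/2 = 6×(41+101)/2
= 6×142/2 = 426

S_6 = 426


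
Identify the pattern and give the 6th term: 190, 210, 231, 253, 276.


Pattern: triangular numbers: n(n+1)/2
Terms: 190, 210, 231, 253, 276
Next term = 300

Next term = 300


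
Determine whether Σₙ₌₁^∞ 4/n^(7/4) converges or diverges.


p-series test: Σ c/n^p converges if p > 1, diverges if p ≤ 1 (constant c > 0 doesn't affect convergence).
p = 7/4
7/4 > 1 → CONVERGES

Converges (p = 7/4 > 1)


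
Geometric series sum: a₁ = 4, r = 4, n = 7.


Sₙ = 4×(4^7 - 1)/(4 - 1)
= 4×(16384 - 1)/3
= 4×16383/3
= 21844

S_7 = 21844


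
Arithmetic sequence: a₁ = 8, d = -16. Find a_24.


aₙ = a₁ + (n-1)d
= 8 + (24-1)×-16
= 8 - 368
= -360

a_24 = -360


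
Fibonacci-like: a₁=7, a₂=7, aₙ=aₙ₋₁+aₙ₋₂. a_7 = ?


Computing iteratively: 7, 7, 14, 21, 35, 56, 91
a_7 = 91

a_7 = 91


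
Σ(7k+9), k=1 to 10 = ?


Σ(7k+9) = 7·Σk + 9·n
= 7·55 + 9·10
= 385 + 90 = 475

Σ = 475


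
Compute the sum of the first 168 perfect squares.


n = 168
n(n+1)(2n+1)/6 = 168×169×337/6
= 9568104/6 = 1594684

Σk² = 1594684


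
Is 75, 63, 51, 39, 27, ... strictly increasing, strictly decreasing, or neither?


Differences: -12, -12, -12, -12
All differences < 0 → strictly DECREASING

Monotonically decreasing


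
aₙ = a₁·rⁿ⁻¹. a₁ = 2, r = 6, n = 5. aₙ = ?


aₙ = a₁·r^(n-1)
= 2×6^4
= 2×1296
= 2592

a_5 = 2592


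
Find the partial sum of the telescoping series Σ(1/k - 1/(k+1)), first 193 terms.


Telescoping: adjacent terms cancel.
= 1/1 - 1/194
= 1 - 1/194 = 193/194

Sum = 193/194


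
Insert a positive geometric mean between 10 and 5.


GM = √(10×5) = √50 = 7.0711

GM = 7.0711


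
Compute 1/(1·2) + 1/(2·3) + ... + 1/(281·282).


1/(k(k+1)) = 1/k - 1/(k+1) (partial fractions)
Telescoping: Σ = 1 - 1/282 = 281/282

Sum = 281/282


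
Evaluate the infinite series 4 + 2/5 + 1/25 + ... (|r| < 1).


S∞ = a₁/(1-r) = 4/(1 - 1/10)
= 4/(9/10)
= 40/9

S∞ = 40/9


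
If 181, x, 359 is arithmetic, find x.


AM = (181 + 359)/2 = 540/2 = 270

AM = 270


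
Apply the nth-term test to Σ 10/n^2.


lim(n→∞) 10/n^2 = 0
lim aₙ = 0 → nth-term test is INCONCLUSIVE
(Need other tests; this is actually a convergent p-series with p=2 > 1)

Inconclusive (lim aₙ = 0; need another test)


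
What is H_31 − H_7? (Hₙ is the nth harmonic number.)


Σₖ₌8^31 1/k = 1/8 + 1/9 + 1/10 + ... + 1/31
= 103565365510297/72201776446800
≈ 1.4344

Sum = 103565365510297/72201776446800 ≈ 1.4344


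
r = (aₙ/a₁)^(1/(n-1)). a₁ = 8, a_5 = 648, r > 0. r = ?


r^(n-1) = aₙ/a₁
r^4 = 648/8 = 81
r = 81^(1/4)
= ±3; taking r > 0 gives r = 3

r = 3


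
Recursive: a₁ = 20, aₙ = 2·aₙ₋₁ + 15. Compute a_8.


Computing step by step:
a_1 = 20
a_2 = 55
a_3 = 125
a_4 = 265
a_5 = 545
a_6 = 1105
a_7 = 2225
a_8 = 4465


a_8 = 4465


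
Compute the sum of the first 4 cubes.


n(n+1)/2 = 4×5/2 = 10
Σk³ = 10² = 100

Σk³ = 100


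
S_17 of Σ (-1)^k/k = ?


S = -1 + 1/2 - 1/3 + 1/4 - 1/5 + 1/6 - 1/7 + 1/8 ± ...
= -0.7217
(Full series converges to -ln(2) ≈ -0.6931)

S_17 = -0.7217


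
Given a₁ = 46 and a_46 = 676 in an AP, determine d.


d = (aₙ - a₁)/(n-1)
= (676 - 46)/(46-1)
= 630/45 = 14

d = 14


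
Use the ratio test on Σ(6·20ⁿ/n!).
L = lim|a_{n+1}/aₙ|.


aₙ = 6·20^n/n!
a_{n+1}/aₙ = 20^(n+1)/(n+1)! × n!/20^n  (constant 6 cancels)
= 20/(n+1)
L = lim(n→∞) 20/(n+1) = 0
L < 1 → series CONVERGES

Converges (ratio test: L = 0 < 1)


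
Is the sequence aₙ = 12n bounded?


aₙ = 12n → as n→∞, aₙ→∞
No finite upper bound exists
The sequence is UNBOUNDED

Unbounded (aₙ → ∞ as n → ∞)


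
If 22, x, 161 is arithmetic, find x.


AM = (22 + 161)/2 = 183/2 = 91.5

AM = 91.5


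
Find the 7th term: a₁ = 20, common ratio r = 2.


aₙ = a₁·r^(n-1)
= 20×2^6
= 20×64
= 1280

a_7 = 1280


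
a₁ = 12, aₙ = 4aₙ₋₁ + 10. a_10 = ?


Computing step by step:
a_1 = 12
a_2 = 58
a_3 = 242
a_4 = 978
a_5 = 3922
a_6 = 15698
a_7 = 62802
a_8 = 251218
a_9 = 1004882
a_10 = 4019538


a_10 = 4019538


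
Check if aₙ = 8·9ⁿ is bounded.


aₙ = 8·9ⁿ → as n→∞, aₙ→∞ (since base 9 > 1)
No finite upper bound exists
The sequence is UNBOUNDED

Unbounded (aₙ → ∞ as n → ∞)


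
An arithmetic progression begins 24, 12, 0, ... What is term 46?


aₙ = a₁ + (n-1)d
= 24 + (46-1)×-12
= 24 - 540
= -516

a_46 = -516


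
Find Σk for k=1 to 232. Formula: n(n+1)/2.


n(n+1)/2 = 232×233/2 = 54056/2 = 27028

Σk = 27028


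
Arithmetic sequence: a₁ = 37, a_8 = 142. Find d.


d = (aₙ - a₁)/(n-1)
= (142 - 37)/(8-1)
= 105/7 = 15

d = 15


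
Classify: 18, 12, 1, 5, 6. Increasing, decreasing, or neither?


Differences: -6, -11, 4, 1
Difference at position 3 is +4 (> 0) but position 1 is -6 (< 0) — sequence both rises and falls
→ NOT monotonic

Not monotonic


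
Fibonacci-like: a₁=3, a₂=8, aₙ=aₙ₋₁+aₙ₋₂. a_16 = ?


Computing iteratively: 3, 8, 11, 19, 30, 49, 79, 128, 207, 335, 542, 877, ...
a_16 = 6011

a_16 = 6011


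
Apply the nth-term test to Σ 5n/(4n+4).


lim(n→∞) 5n/(4n+4) = 5/4 = 5/4  (divide numerator and denominator by n)
lim aₙ = 5/4 ≠ 0 → series DIVERGES

Diverges (lim aₙ = 5/4 ≠ 0)


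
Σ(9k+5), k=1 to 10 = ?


Σ(9k+5) = 9·Σk + 5·n
= 9·55 + 5·10
= 495 + 50 = 545

Σ = 545


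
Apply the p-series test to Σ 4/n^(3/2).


p-series test: Σ c/n^p converges if p > 1, diverges if p ≤ 1 (constant c > 0 doesn't affect convergence).
p = 3/2
3/2 > 1 → CONVERGES

Converges (p = 3/2 > 1)


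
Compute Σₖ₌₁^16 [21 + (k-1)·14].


aₙ = 21 + (16-1)×14 = 231
Sₙ = n(a₁+aₙ)/2 = 16×(21+231)/2
= 16×252/2 = 2016

S_16 = 2016


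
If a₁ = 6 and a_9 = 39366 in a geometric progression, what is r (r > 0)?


r^(n-1) = aₙ/a₁
r^8 = 39366/6 = 6561
r = 6561^(1/8)
= ±3; taking r > 0 gives r = 3

r = 3


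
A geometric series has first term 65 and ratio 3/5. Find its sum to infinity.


S∞ = a₁/(1-r) = 65/(1 - 3/5)
= 65/(2/5)
= 325/2

S∞ = 325/2


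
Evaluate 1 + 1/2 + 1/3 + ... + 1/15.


H_15 = 1/1 + 1/2 + 1/3 + ... + 1/15
= 1195757/360360
≈ 3.3182

H_15 = 1195757/360360 ≈ 3.3182


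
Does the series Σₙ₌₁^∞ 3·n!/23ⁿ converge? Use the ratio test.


aₙ = 3·n!/23^n
a_{n+1}/aₙ = (n+1)!/23^(n+1) × 23^n/n!  (constant 3 cancels)
= (n+1)/23
L = lim(n→∞) (n+1)/23 = ∞
L > 1 → series DIVERGES

Diverges (ratio test: L = ∞ > 1)


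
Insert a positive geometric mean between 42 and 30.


GM = √(42×30) = √1260 = 35.4965

GM = 35.4965


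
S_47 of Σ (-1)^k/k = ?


S = -1 + 1/2 - 1/3 + 1/4 - 1/5 + 1/6 - 1/7 + 1/8 ± ...
= -0.7037
(Full series converges to -ln(2) ≈ -0.6931)

S_47 = -0.7037


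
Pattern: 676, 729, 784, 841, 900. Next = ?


Pattern: perfect squares: n²
Terms: 676, 729, 784, 841, 900
Next term = 961

Next term = 961


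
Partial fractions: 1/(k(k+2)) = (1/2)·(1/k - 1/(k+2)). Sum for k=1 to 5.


1/(k(k+2)) = (1/2)·(1/k - 1/(k+2)) (partial fractions)
Telescoping: Σ = (1/2)·(1 + 1/2 - 1/6 - 1/7) = 25/42

Sum = 25/42


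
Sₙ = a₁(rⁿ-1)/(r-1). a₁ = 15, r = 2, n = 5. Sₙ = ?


Sₙ = 15×(2^5 - 1)/(2 - 1)
= 15×(32 - 1)/1
= 15×31/1
= 465

S_5 = 465


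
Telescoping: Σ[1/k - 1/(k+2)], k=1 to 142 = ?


Telescoping with gap 2: two head and two tail terms survive.
= (1 + 1/2) - (1/143 + 1/144)
= 3/2 - 1/143 - 1/144 = 30601/20592

Sum = 30601/20592


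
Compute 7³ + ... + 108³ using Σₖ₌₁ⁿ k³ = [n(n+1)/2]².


Σₖ₌7^108 k³ = [108·109/2]² − [6·7/2]²
= 34644996 − 441 = 34644555

Σk³ = 34644555


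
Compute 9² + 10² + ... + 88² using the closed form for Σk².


Σₖ₌9^88 k² = Σₖ₌₁^88 k² − Σₖ₌₁^8 k²
= 88·89·177/6 − 8·9·17/6
= 231044 − 204 = 230840

Σk² = 230840


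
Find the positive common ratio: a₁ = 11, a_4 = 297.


r^(n-1) = aₙ/a₁
r^3 = 297/11 = 27
r = 27^(1/3)
= 3

r = 3


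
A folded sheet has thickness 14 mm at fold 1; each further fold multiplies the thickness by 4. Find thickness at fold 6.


aₙ = a₁·r^(n-1)
= 14×4^5
= 14×1024
= 14336

a_6 = 14336


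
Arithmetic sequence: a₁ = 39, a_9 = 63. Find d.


d = (aₙ - a₁)/(n-1)
= (63 - 39)/(9-1)
= 24/8 = 3

d = 3


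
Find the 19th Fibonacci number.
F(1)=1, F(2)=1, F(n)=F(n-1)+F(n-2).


Fibonacci sequence: 1, 1, 2, 3, 5, 8, 13, 21, 34, 55, 89, ...
F(19) = 4181

F(19) = 4181


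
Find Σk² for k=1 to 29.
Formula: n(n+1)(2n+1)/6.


n = 29
n(n+1)(2n+1)/6 = 29×30×59/6
= 51330/6 = 8555

Σk² = 8555


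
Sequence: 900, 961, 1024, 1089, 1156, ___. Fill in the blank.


Pattern: perfect squares: n²
Terms: 900, 961, 1024, 1089, 1156
Next term = 1225

Next term = 1225


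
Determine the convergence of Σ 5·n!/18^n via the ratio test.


aₙ = 5·n!/18^n
a_{n+1}/aₙ = (n+1)!/18^(n+1) × 18^n/n!  (constant 5 cancels)
= (n+1)/18
L = lim(n→∞) (n+1)/18 = ∞
L > 1 → series DIVERGES

Diverges (ratio test: L = ∞ > 1)


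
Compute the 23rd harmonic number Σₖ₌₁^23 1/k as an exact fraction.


H_23 = 1/1 + 1/2 + 1/3 + ... + 1/23
= 444316699/118982864
≈ 3.7343

H_23 = 444316699/118982864 ≈ 3.7343


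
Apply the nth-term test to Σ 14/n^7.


lim(n→∞) 14/n^7 = 0
lim aₙ = 0 → nth-term test is INCONCLUSIVE
(Need other tests; this is actually a convergent p-series with p=7 > 1)

Inconclusive (lim aₙ = 0; need another test)


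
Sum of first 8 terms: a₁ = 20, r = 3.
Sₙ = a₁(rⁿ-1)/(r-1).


Sₙ = 20×(3^8 - 1)/(3 - 1)
= 20×(6561 - 1)/2
= 20×6560/2
= 65600

S_8 = 65600


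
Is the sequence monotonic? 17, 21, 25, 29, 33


Differences: 4, 4, 4, 4
All differences > 0 → strictly INCREASING

Monotonically increasing


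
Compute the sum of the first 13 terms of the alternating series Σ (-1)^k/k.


S = -1 + 1/2 - 1/3 + 1/4 - 1/5 + 1/6 - 1/7 + 1/8 ± ...
= -0.7301
(Full series converges to -ln(2) ≈ -0.6931)

S_13 = -0.7301


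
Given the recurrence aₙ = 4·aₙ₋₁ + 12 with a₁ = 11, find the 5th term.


Computing step by step:
a_1 = 11
a_2 = 56
a_3 = 236
a_4 = 956
a_5 = 3836


a_5 = 3836


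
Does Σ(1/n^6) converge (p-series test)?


p-series test: Σ c/n^p converges if p > 1, diverges if p ≤ 1 (constant c > 0 doesn't affect convergence).
p = 6
6 > 1 → CONVERGES

Converges (p = 6 > 1)


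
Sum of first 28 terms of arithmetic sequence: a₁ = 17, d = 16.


aₙ = 17 + (28-1)×16 = 449
Sₙ = n(a₁+aₙ)/2 = 28×(17+449)/2
= 28×466/2 = 6524

S_28 = 6524


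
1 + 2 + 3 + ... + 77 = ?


n(n+1)/2 = 77×78/2 = 6006/2 = 3003

Σk = 3003


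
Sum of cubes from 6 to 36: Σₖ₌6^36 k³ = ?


Σₖ₌6^36 k³ = [36·37/2]² − [5·6/2]²
= 443556 − 225 = 443331

Σk³ = 443331


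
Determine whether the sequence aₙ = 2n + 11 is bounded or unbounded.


aₙ = 2n + 11 → as n→∞, aₙ→∞
No finite upper bound exists
The sequence is UNBOUNDED

Unbounded (aₙ → ∞ as n → ∞)


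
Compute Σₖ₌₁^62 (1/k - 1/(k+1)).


Telescoping: adjacent terms cancel.
= 1/1 - 1/63
= 1 - 1/63 = 62/63

Sum = 62/63


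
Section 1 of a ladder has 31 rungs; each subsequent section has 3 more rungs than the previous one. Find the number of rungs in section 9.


aₙ = a₁ + (n-1)d
= 31 + (9-1)×3
= 31 + 24
= 55

a_9 = 55


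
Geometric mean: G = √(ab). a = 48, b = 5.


GM = √(48×5) = √240 = 15.4919

GM = 15.4919


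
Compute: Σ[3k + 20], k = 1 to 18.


Σ(3k+20) = 3·Σk + 20·n
= 3·171 + 20·18
= 513 + 360 = 873

Σ = 873


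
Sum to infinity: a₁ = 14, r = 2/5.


S∞ = a₁/(1-r) = 14/(1 - 2/5)
= 14/(3/5)
= 70/3

S∞ = 70/3


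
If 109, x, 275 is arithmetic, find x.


AM = (109 + 275)/2 = 384/2 = 192

AM = 192


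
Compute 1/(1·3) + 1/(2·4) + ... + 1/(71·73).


1/(k(k+2)) = (1/2)·(1/k - 1/(k+2)) (partial fractions)
Telescoping: Σ = (1/2)·(1 + 1/2 - 1/72 - 1/73) = 7739/10512

Sum = 7739/10512


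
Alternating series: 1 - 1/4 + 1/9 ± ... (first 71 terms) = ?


S = 1 - 1/4 + 1/9 - 1/16 + 1/25 - 1/36 + 1/49 - 1/64 ± ...
= 0.8226
(Full series converges to +π²/12 ≈ +0.8225)

S_71 = 0.8226


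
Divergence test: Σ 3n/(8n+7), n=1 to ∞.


lim(n→∞) 3n/(8n+7) = 3/8 = 3/8  (divide numerator and denominator by n)
lim aₙ = 3/8 ≠ 0 → series DIVERGES

Diverges (lim aₙ = 3/8 ≠ 0)


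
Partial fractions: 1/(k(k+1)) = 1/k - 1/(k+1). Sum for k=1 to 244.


1/(k(k+1)) = 1/k - 1/(k+1) (partial fractions)
Telescoping: Σ = 1 - 1/245 = 244/245

Sum = 244/245


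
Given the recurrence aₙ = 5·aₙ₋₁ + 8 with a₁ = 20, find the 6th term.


Computing step by step:
a_1 = 20
a_2 = 108
a_3 = 548
a_4 = 2748
a_5 = 13748
a_6 = 68748


a_6 = 68748


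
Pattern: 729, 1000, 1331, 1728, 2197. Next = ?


Pattern: perfect cubes: n³
Terms: 729, 1000, 1331, 1728, 2197
Next term = 2744

Next term = 2744


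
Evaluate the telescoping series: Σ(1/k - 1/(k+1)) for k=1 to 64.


Telescoping: adjacent terms cancel.
= 1/1 - 1/65
= 1 - 1/65 = 64/65

Sum = 64/65


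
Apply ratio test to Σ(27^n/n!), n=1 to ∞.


aₙ = 27^n/n!
a_{n+1}/aₙ = 27^(n+1)/(n+1)! × n!/27^n
= 27/(n+1)
L = lim(n→∞) 27/(n+1) = 0
L < 1 → series CONVERGES

Converges (ratio test: L = 0 < 1)


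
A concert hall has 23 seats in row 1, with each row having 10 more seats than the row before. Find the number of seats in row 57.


aₙ = a₁ + (n-1)d
= 23 + (57-1)×10
= 23 + 560
= 583

a_57 = 583


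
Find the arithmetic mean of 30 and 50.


AM = (30 + 50)/2 = 80/2 = 40

AM = 40


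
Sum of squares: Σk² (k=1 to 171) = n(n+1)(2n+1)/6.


n = 171
n(n+1)(2n+1)/6 = 171×172×343/6
= 10088316/6 = 1681386

Σk² = 1681386


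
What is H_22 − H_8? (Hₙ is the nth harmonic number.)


Σₖ₌9^22 1/k = 1/9 + 1/10 + 1/11 + ... + 1/22
= 25166327/25865840
≈ 0.973

Sum = 25166327/25865840 ≈ 0.973


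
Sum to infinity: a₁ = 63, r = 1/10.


S∞ = a₁/(1-r) = 63/(1 - 1/10)
= 63/(9/10)
= 70

S∞ = 70


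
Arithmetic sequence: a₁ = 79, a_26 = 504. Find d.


d = (aₙ - a₁)/(n-1)
= (504 - 79)/(26-1)
= 425/25 = 17

d = 17


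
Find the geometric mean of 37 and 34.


GM = √(37×34) = √1258 = 35.4683

GM = 35.4683


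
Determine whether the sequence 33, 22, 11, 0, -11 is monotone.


Differences: -11, -11, -11, -11
All differences < 0 → strictly DECREASING

Monotonically decreasing


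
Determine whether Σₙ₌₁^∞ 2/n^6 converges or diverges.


p-series test: Σ c/n^p converges if p > 1, diverges if p ≤ 1 (constant c > 0 doesn't affect convergence).
p = 6
6 > 1 → CONVERGES

Converges (p = 6 > 1)


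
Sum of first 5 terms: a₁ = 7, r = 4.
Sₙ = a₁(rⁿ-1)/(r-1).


Sₙ = 7×(4^5 - 1)/(4 - 1)
= 7×(1024 - 1)/3
= 7×1023/3
= 2387

S_5 = 2387


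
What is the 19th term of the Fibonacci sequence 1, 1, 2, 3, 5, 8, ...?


Fibonacci sequence: 1, 1, 2, 3, 5, 8, 13, 21, 34, 55, 89, ...
F(19) = 4181

F(19) = 4181


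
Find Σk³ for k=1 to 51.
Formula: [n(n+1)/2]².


n(n+1)/2 = 51×52/2 = 1326
Σk³ = 1326² = 1758276

Σk³ = 1758276


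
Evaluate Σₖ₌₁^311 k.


n(n+1)/2 = 311×312/2 = 97032/2 = 48516

Σk = 48516


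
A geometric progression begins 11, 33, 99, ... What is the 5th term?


aₙ = a₁·r^(n-1)
= 11×3^4
= 11×81
= 891

a_5 = 891


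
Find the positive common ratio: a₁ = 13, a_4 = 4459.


r^(n-1) = aₙ/a₁
r^3 = 4459/13 = 343
r = 343^(1/3)
= 7

r = 7


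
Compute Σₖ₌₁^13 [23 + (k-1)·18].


aₙ = 23 + (13-1)×18 = 239
Sₙ = n(a₁+aₙ)/2 = 13×(23+239)/2
= 13×262/2 = 1703

S_13 = 1703


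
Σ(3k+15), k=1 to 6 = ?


Σ(3k+15) = 3·Σk + 15·n
= 3·21 + 15·6
= 63 + 90 = 153

Σ = 153


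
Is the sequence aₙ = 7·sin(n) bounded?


For all n, -1 ≤ sin(n) ≤ 1, so -7 ≤ 7·sin(n) ≤ 7
Lower bound: -7, Upper bound: 7
The sequence IS bounded

Bounded (-7 ≤ aₙ ≤ 7)


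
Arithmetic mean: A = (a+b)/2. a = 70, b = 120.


AM = (70 + 120)/2 = 190/2 = 95

AM = 95


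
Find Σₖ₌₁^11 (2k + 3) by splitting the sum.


Σ(2k+3) = 2·Σk + 3·n
= 2·66 + 3·11
= 132 + 33 = 165

Σ = 165


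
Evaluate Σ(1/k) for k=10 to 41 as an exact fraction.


Σₖ₌10^41 1/k = 1/10 + 1/11 + 1/12 + ... + 1/41
= 4193338427193599/2844937529085600
≈ 1.474

Sum = 4193338427193599/2844937529085600 ≈ 1.474


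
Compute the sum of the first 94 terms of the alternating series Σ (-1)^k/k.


S = -1 + 1/2 - 1/3 + 1/4 - 1/5 + 1/6 - 1/7 + 1/8 ± ...
= -0.6879
(Full series converges to -ln(2) ≈ -0.6931)

S_94 = -0.6879


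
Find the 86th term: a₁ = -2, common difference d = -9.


aₙ = a₁ + (n-1)d
= -2 + (86-1)×-9
= -2 - 765
= -767

a_86 = -767


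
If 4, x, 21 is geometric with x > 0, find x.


GM = √(4×21) = √84 = 9.1652

GM = 9.1652


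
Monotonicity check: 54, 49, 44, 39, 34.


Differences: -5, -5, -5, -5
All differences < 0 → strictly DECREASING

Monotonically decreasing


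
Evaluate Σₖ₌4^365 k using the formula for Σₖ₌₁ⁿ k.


Σₖ₌4^365 k = Σₖ₌₁^365 k − Σₖ₌₁^3 k
= 365·366/2 − 3·4/2
= 66795 − 6 = 66789

Σk = 66789


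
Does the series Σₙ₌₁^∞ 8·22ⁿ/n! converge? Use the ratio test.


aₙ = 8·22^n/n!
a_{n+1}/aₙ = 22^(n+1)/(n+1)! × n!/22^n  (constant 8 cancels)
= 22/(n+1)
L = lim(n→∞) 22/(n+1) = 0
L < 1 → series CONVERGES

Converges (ratio test: L = 0 < 1)


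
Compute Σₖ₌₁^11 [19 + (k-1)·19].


aₙ = 19 + (11-1)×19 = 209
Sₙ = n(a₁+aₙ)/2 = 11×(19+209)/2
= 11×228/2 = 1254

S_11 = 1254


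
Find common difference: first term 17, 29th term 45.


d = (aₙ - a₁)/(n-1)
= (45 - 17)/(29-1)
= 28/28 = 1

d = 1


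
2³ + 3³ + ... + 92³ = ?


Σₖ₌2^92 k³ = [92·93/2]² − [1·2/2]²
= 18301284 − 1 = 18301283

Σk³ = 18301283


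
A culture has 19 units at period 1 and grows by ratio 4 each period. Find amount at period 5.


aₙ = a₁·r^(n-1)
= 19×4^4
= 19×256
= 4864

a_5 = 4864


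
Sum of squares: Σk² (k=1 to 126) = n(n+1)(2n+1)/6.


n = 126
n(n+1)(2n+1)/6 = 126×127×253/6
= 4048506/6 = 674751

Σk² = 674751


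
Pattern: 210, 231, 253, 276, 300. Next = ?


Pattern: triangular numbers: n(n+1)/2
Terms: 210, 231, 253, 276, 300
Next term = 325

Next term = 325


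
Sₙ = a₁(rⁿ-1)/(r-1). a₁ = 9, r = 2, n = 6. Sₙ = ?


Sₙ = 9×(2^6 - 1)/(2 - 1)
= 9×(64 - 1)/1
= 9×63/1
= 567

S_6 = 567


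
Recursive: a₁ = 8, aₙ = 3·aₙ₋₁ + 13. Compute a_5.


Computing step by step:
a_1 = 8
a_2 = 37
a_3 = 124
a_4 = 385
a_5 = 1168


a_5 = 1168


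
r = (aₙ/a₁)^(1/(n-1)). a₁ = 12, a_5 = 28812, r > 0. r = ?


r^(n-1) = aₙ/a₁
r^4 = 28812/12 = 2401
r = 2401^(1/4)
= ±7; taking r > 0 gives r = 7

r = 7


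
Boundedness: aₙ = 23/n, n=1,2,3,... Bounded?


a₁ = 23, a₂ = 23/2, a₃ = 23/3, ...
0 < aₙ ≤ 23 for all n ≥ 1
Lower bound: 0, Upper bound: 23
The sequence IS bounded

Bounded (0 < aₙ ≤ 23)


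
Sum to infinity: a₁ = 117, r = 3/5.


S∞ = a₁/(1-r) = 117/(1 - 3/5)
= 117/(2/5)
= 585/2

S∞ = 585/2


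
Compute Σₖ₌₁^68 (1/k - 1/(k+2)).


Telescoping with gap 2: two head and two tail terms survive.
= (1 + 1/2) - (1/69 + 1/70)
= 3/2 - 1/69 - 1/70 = 3553/2415

Sum = 3553/2415


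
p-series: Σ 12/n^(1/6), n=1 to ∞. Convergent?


p-series test: Σ c/n^p converges if p > 1, diverges if p ≤ 1 (constant c > 0 doesn't affect convergence).
p = 1/6
1/6 ≤ 1 → DIVERGES

Diverges (p = 1/6 ≤ 1)


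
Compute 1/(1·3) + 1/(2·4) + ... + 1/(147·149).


1/(k(k+2)) = (1/2)·(1/k - 1/(k+2)) (partial fractions)
Telescoping: Σ = (1/2)·(1 + 1/2 - 1/148 - 1/149) = 32781/44104

Sum = 32781/44104


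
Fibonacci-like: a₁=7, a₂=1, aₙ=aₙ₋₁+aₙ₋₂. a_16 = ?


Computing iteratively: 7, 1, 8, 9, 17, 26, 43, 69, 112, 181, 293, 474, ...
a_16 = 3249

a_16 = 3249


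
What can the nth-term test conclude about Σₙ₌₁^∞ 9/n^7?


lim(n→∞) 9/n^7 = 0
lim aₙ = 0 → nth-term test is INCONCLUSIVE
(Need other tests; this is actually a convergent p-series with p=7 > 1)

Inconclusive (lim aₙ = 0; need another test)


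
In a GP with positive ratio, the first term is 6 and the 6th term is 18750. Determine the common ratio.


r^(n-1) = aₙ/a₁
r^5 = 18750/6 = 3125
r = 3125^(1/5)
= 5

r = 5


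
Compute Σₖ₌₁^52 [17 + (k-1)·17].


aₙ = 17 + (52-1)×17 = 884
Sₙ = n(a₁+aₙ)/2 = 52×(17+884)/2
= 52×901/2 = 23426

S_52 = 23426


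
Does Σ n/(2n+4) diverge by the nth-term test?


lim(n→∞) n/(2n+4) = 1/2 = 1/2  (divide numerator and denominator by n)
lim aₙ = 1/2 ≠ 0 → series DIVERGES

Diverges (lim aₙ = 1/2 ≠ 0)


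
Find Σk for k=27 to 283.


Σₖ₌27^283 k = Σₖ₌₁^283 k − Σₖ₌₁^26 k
= 283·284/2 − 26·27/2
= 40186 − 351 = 39835

Σk = 39835


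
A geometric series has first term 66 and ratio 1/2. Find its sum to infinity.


S∞ = a₁/(1-r) = 66/(1 - 1/2)
= 66/(1/2)
= 132

S∞ = 132


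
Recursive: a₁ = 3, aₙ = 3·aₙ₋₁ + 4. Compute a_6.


Computing step by step:
a_1 = 3
a_2 = 13
a_3 = 43
a_4 = 133
a_5 = 403
a_6 = 1213


a_6 = 1213


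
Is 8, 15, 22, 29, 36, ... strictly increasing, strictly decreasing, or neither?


Differences: 7, 7, 7, 7
All differences > 0 → strictly INCREASING

Monotonically increasing


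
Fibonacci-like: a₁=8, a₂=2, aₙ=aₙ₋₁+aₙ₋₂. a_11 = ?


Computing iteratively: 8, 2, 10, 12, 22, 34, 56, 90, 146, 236, 382
a_11 = 382

a_11 = 382


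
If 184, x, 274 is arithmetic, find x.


AM = (184 + 274)/2 = 458/2 = 229

AM = 229


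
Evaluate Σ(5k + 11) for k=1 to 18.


Σ(5k+11) = 5·Σk + 11·n
= 5·171 + 11·18
= 855 + 198 = 1053

Σ = 1053


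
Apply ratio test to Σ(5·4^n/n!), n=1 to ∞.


aₙ = 5·4^n/n!
a_{n+1}/aₙ = 4^(n+1)/(n+1)! × n!/4^n  (constant 5 cancels)
= 4/(n+1)
L = lim(n→∞) 4/(n+1) = 0
L < 1 → series CONVERGES

Converges (ratio test: L = 0 < 1)


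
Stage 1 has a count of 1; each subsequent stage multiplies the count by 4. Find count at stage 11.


aₙ = a₁·r^(n-1)
= 1×4^10
= 1×1048576
= 1048576

a_11 = 1048576


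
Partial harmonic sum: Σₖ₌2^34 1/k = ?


Σₖ₌2^34 1/k = 1/2 + 1/3 + 1/4 + ... + 1/34
= 40934600117149/13127595717600
≈ 3.1182

Sum = 40934600117149/13127595717600 ≈ 3.1182


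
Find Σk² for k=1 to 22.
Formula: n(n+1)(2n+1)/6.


n = 22
n(n+1)(2n+1)/6 = 22×23×45/6
= 22770/6 = 3795

Σk² = 3795


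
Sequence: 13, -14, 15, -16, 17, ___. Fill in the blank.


Pattern: alternating sign, magnitude arithmetic (d=1)
Terms: 13, -14, 15, -16, 17
Next term = -18

Next term = -18


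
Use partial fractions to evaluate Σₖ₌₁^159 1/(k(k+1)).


1/(k(k+1)) = 1/k - 1/(k+1) (partial fractions)
Telescoping: Σ = 1 - 1/160 = 159/160

Sum = 159/160


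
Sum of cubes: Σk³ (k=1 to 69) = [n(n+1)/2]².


n(n+1)/2 = 69×70/2 = 2415
Σk³ = 2415² = 5832225

Σk³ = 5832225


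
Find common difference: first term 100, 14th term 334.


d = (aₙ - a₁)/(n-1)
= (334 - 100)/(14-1)
= 234/13 = 18

d = 18


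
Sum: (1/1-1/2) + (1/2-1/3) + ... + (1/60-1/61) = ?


Telescoping: adjacent terms cancel.
= 1/1 - 1/61
= 1 - 1/61 = 60/61

Sum = 60/61


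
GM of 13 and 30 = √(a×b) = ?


GM = √(13×30) = √390 = 19.7484

GM = 19.7484


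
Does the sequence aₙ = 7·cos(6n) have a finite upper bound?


For all n, -1 ≤ cos(6n) ≤ 1, so -7 ≤ 7·cos(6n) ≤ 7
Lower bound: -7, Upper bound: 7
The sequence IS bounded

Bounded (-7 ≤ aₙ ≤ 7)


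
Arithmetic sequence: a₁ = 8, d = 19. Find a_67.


aₙ = a₁ + (n-1)d
= 8 + (67-1)×19
= 8 + 1254
= 1262

a_67 = 1262


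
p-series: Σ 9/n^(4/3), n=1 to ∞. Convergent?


p-series test: Σ c/n^p converges if p > 1, diverges if p ≤ 1 (constant c > 0 doesn't affect convergence).
p = 4/3
4/3 > 1 → CONVERGES

Converges (p = 4/3 > 1)


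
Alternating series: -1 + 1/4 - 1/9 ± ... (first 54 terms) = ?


S = -1 + 1/4 - 1/9 + 1/16 - 1/25 + 1/36 - 1/49 + 1/64 ± ...
= -0.8223
(Full series converges to -π²/12 ≈ -0.8225)

S_54 = -0.8223


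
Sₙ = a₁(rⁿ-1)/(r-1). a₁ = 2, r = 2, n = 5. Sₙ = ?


Sₙ = 2×(2^5 - 1)/(2 - 1)
= 2×(32 - 1)/1
= 2×31/1
= 62

S_5 = 62


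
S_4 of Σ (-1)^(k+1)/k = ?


S = 1 - 1/2 + 1/3 - 1/4
= 0.5833
(Full series converges to +ln(2) ≈ +0.6931)

S_4 = 0.5833


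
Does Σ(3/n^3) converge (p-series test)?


p-series test: Σ c/n^p converges if p > 1, diverges if p ≤ 1 (constant c > 0 doesn't affect convergence).
p = 3
3 > 1 → CONVERGES

Converges (p = 3 > 1)


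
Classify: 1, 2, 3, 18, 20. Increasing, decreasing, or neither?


Differences: 1, 1, 15, 2
All differences > 0 → strictly INCREASING

Monotonically increasing


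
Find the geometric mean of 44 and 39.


GM = √(44×39) = √1716 = 41.4246

GM = 41.4246


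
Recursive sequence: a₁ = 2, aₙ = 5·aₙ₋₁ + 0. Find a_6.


Computing step by step:
a_1 = 2
a_2 = 10
a_3 = 50
a_4 = 250
a_5 = 1250
a_6 = 6250


a_6 = 6250


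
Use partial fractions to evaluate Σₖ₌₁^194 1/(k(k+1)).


1/(k(k+1)) = 1/k - 1/(k+1) (partial fractions)
Telescoping: Σ = 1 - 1/195 = 194/195

Sum = 194/195


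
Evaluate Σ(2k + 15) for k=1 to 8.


Σ(2k+15) = 2·Σk + 15·n
= 2·36 + 15·8
= 72 + 120 = 192

Σ = 192


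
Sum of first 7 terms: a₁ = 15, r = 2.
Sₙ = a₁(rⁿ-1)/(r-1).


Sₙ = 15×(2^7 - 1)/(2 - 1)
= 15×(128 - 1)/1
= 15×127/1
= 1905

S_7 = 1905


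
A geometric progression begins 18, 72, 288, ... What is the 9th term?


aₙ = a₁·r^(n-1)
= 18×4^8
= 18×65536
= 1179648

a_9 = 1179648


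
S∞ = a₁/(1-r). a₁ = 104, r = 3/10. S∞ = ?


S∞ = a₁/(1-r) = 104/(1 - 3/10)
= 104/(7/10)
= 1040/7

S∞ = 1040/7


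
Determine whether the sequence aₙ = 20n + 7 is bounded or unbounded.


aₙ = 20n + 7 → as n→∞, aₙ→∞
No finite upper bound exists
The sequence is UNBOUNDED

Unbounded (aₙ → ∞ as n → ∞)


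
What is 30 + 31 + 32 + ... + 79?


Σₖ₌30^79 k = Σₖ₌₁^79 k − Σₖ₌₁^29 k
= 79·80/2 − 29·30/2
= 3160 − 435 = 2725

Σk = 2725


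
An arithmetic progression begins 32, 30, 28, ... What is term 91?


aₙ = a₁ + (n-1)d
= 32 + (91-1)×-2
= 32 - 180
= -148

a_91 = -148


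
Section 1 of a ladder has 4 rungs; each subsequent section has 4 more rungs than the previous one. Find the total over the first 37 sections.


aₙ = 4 + (37-1)×4 = 148
Sₙ = n(a₁+aₙ)/2 = 37×(4+148)/2
= 37×152/2 = 2812

S_37 = 2812


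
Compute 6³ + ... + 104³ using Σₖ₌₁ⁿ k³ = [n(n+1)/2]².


Σₖ₌6^104 k³ = [104·105/2]² − [5·6/2]²
= 29811600 − 225 = 29811375

Σk³ = 29811375


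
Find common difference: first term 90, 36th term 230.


d = (aₙ - a₁)/(n-1)
= (230 - 90)/(36-1)
= 140/35 = 4

d = 4


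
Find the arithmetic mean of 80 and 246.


AM = (80 + 246)/2 = 326/2 = 163

AM = 163


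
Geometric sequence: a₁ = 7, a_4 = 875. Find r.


r^(n-1) = aₙ/a₁
r^3 = 875/7 = 125
r = 125^(1/3)
= 5

r = 5


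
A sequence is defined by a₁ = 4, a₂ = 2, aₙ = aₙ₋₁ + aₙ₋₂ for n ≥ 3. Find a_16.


Computing iteratively: 4, 2, 6, 8, 14, 22, 36, 58, 94, 152, 246, 398, ...
a_16 = 2728

a_16 = 2728


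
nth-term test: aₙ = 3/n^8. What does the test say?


lim(n→∞) 3/n^8 = 0
lim aₙ = 0 → nth-term test is INCONCLUSIVE
(Need other tests; this is actually a convergent p-series with p=8 > 1)

Inconclusive (lim aₙ = 0; need another test)


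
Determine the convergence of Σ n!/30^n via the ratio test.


aₙ = n!/30^n
a_{n+1}/aₙ = (n+1)!/30^(n+1) × 30^n/n!
= (n+1)/30
L = lim(n→∞) (n+1)/30 = ∞
L > 1 → series DIVERGES

Diverges (ratio test: L = ∞ > 1)


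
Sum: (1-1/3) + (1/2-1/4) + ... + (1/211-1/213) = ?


Telescoping with gap 2: two head and two tail terms survive.
= (1 + 1/2) - (1/212 + 1/213)
= 3/2 - 1/212 - 1/213 = 67309/45156

Sum = 67309/45156


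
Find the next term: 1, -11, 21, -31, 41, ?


Pattern: alternating sign, magnitude arithmetic (d=10)
Terms: 1, -11, 21, -31, 41
Next term = -51

Next term = -51


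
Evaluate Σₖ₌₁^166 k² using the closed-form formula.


n = 166
n(n+1)(2n+1)/6 = 166×167×333/6
= 9231426/6 = 1538571

Σk² = 1538571


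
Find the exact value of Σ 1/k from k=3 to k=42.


Σₖ₌3^42 1/k = 1/3 + 1/4 + 1/5 + ... + 1/42
= 8041906695706619/2844937529085600
≈ 2.8267

Sum = 8041906695706619/2844937529085600 ≈ 2.8267


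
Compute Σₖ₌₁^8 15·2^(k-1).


Sₙ = 15×(2^8 - 1)/(2 - 1)
= 15×(256 - 1)/1
= 15×255/1
= 3825

S_8 = 3825


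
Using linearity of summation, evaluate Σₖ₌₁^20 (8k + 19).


Σ(8k+19) = 8·Σk + 19·n
= 8·210 + 19·20
= 1680 + 380 = 2060

Σ = 2060


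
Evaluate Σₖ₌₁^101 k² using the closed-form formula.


n = 101
n(n+1)(2n+1)/6 = 101×102×203/6
= 2091306/6 = 348551

Σk² = 348551


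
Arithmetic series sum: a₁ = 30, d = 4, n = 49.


aₙ = 30 + (49-1)×4 = 222
Sₙ = n(a₁+aₙ)/2 = 49×(30+222)/2
= 49×252/2 = 6174

S_49 = 6174


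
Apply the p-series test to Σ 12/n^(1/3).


p-series test: Σ c/n^p converges if p > 1, diverges if p ≤ 1 (constant c > 0 doesn't affect convergence).
p = 1/3
1/3 ≤ 1 → DIVERGES

Diverges (p = 1/3 ≤ 1)


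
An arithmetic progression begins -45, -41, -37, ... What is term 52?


aₙ = a₁ + (n-1)d
= -45 + (52-1)×4
= -45 + 204
= 159

a_52 = 159


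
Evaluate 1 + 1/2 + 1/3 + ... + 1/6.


H_6 = 1/1 + 1/2 + 1/3 + 1/4 + 1/5 + 1/6
= 49/20
≈ 2.45

H_6 = 49/20 ≈ 2.45


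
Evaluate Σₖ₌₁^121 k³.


n(n+1)/2 = 121×122/2 = 7381
Σk³ = 7381² = 54479161

Σk³ = 54479161


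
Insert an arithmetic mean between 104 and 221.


AM = (104 + 221)/2 = 325/2 = 162.5

AM = 162.5


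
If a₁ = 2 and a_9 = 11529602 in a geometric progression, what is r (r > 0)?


r^(n-1) = aₙ/a₁
r^8 = 11529602/2 = 5764801
r = 5764801^(1/8)
= ±7; taking r > 0 gives r = 7

r = 7
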